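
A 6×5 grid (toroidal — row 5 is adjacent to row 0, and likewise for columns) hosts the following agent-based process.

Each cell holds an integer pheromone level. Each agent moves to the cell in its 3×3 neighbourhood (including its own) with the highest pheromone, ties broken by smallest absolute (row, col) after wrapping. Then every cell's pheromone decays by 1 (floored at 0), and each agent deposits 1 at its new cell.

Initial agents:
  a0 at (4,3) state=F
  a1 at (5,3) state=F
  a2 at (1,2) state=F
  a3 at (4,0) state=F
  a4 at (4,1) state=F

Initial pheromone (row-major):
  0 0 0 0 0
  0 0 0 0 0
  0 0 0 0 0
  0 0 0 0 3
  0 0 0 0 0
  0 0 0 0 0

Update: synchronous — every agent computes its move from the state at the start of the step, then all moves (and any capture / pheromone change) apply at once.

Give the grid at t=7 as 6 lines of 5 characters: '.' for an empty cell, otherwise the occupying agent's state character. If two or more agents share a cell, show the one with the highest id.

.F...
.....
.....
....F
.....
.....

t=1: a0@(3,4) a1@(0,2) a2@(0,1) a3@(3,4) a4@(3,0) | pheromone: 0 1 1 0 0 / 0 0 0 0 0 / 0 0 0 0 0 / 1 0 0 0 4 / 0 0 0 0 0 / 0 0 0 0 0
t=2: a0@(3,4) a1@(0,1) a2@(0,1) a3@(3,4) a4@(3,4) | pheromone: 0 2 0 0 0 / 0 0 0 0 0 / 0 0 0 0 0 / 0 0 0 0 6 / 0 0 0 0 0 / 0 0 0 0 0
t=3: a0@(3,4) a1@(0,1) a2@(0,1) a3@(3,4) a4@(3,4) | pheromone: 0 3 0 0 0 / 0 0 0 0 0 / 0 0 0 0 0 / 0 0 0 0 8 / 0 0 0 0 0 / 0 0 0 0 0
t=4: a0@(3,4) a1@(0,1) a2@(0,1) a3@(3,4) a4@(3,4) | pheromone: 0 4 0 0 0 / 0 0 0 0 0 / 0 0 0 0 0 / 0 0 0 0 10 / 0 0 0 0 0 / 0 0 0 0 0
t=5: a0@(3,4) a1@(0,1) a2@(0,1) a3@(3,4) a4@(3,4) | pheromone: 0 5 0 0 0 / 0 0 0 0 0 / 0 0 0 0 0 / 0 0 0 0 12 / 0 0 0 0 0 / 0 0 0 0 0
t=6: a0@(3,4) a1@(0,1) a2@(0,1) a3@(3,4) a4@(3,4) | pheromone: 0 6 0 0 0 / 0 0 0 0 0 / 0 0 0 0 0 / 0 0 0 0 14 / 0 0 0 0 0 / 0 0 0 0 0
t=7: a0@(3,4) a1@(0,1) a2@(0,1) a3@(3,4) a4@(3,4) | pheromone: 0 7 0 0 0 / 0 0 0 0 0 / 0 0 0 0 0 / 0 0 0 0 16 / 0 0 0 0 0 / 0 0 0 0 0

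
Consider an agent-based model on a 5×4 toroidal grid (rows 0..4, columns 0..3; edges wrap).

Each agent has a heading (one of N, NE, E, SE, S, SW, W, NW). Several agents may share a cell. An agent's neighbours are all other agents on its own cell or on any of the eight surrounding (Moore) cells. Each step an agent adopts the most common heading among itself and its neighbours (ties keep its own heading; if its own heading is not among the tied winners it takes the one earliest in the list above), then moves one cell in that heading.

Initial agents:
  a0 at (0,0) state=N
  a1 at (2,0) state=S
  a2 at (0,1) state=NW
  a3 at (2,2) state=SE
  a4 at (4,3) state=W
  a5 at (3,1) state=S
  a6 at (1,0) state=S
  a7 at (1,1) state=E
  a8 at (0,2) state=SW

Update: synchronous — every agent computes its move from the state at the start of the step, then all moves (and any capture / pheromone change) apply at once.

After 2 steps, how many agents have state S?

8

t=1: a0@(4,0):N a1@(3,0):S a2@(4,0):NW a3@(3,3):SE a4@(4,2):W a5@(4,1):S a6@(2,0):S a7@(2,1):S a8@(1,1):SW
t=2: a0@(0,0):S a1@(4,0):S a2@(0,0):S a3@(4,3):S a4@(4,1):W a5@(0,1):S a6@(3,0):S a7@(3,1):S a8@(2,1):S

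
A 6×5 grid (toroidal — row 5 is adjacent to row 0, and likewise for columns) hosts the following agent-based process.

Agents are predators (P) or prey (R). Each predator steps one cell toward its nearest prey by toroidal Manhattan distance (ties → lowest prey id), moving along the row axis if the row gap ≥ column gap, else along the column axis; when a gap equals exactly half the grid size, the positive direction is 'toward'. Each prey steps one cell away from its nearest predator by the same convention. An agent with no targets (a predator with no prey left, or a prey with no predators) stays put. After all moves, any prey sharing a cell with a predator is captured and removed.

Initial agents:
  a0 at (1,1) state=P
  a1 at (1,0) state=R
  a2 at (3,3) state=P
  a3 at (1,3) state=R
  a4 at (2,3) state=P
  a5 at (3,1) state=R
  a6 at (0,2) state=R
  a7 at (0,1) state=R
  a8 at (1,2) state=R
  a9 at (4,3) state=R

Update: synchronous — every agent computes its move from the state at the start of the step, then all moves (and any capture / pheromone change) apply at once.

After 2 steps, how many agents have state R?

5

t=1: a0@(1,0):P a1@(1,4):R a2@(4,3):P a3@(0,3):R a4@(1,3):P a5@(4,1):R a6@(5,2):R a7@(5,1):R a9@(5,3):R
t=2: a0@(1,4):P a1@(1,3):R a2@(5,3):P a4@(1,4):P a5@(4,0):R a6@(0,2):R a7@(4,1):R a9@(0,3):R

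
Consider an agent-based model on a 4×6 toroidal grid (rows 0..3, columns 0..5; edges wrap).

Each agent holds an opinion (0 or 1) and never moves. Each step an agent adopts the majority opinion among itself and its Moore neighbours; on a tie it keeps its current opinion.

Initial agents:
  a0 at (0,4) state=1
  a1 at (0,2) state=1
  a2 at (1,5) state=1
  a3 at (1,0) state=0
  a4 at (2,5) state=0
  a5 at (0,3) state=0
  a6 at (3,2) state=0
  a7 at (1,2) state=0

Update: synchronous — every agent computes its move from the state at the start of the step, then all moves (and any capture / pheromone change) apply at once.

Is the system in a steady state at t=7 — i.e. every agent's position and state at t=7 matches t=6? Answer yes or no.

t=1: a0@(0,4):1 a1@(0,2):0 a2@(1,5):1 a3@(1,0):0 a4@(2,5):0 a5@(0,3):0 a6@(3,2):0 a7@(1,2):0
t=2: (unchanged — steady state)

yes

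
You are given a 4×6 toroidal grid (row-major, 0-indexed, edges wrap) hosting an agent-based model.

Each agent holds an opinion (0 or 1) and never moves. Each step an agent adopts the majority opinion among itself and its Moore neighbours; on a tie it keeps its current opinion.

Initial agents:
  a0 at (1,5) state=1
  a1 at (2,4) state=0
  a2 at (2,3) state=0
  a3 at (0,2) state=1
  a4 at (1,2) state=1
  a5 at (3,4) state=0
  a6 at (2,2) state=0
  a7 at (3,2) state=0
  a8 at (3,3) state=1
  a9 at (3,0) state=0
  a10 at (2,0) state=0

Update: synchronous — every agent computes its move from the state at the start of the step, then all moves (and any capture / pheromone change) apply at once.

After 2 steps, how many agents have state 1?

t=1: a0@(1,5):0 a1@(2,4):0 a2@(2,3):0 a3@(0,2):1 a4@(1,2):1 a5@(3,4):0 a6@(2,2):0 a7@(3,2):0 a8@(3,3):0 a9@(3,0):0 a10@(2,0):0
t=2: (unchanged — steady state)

2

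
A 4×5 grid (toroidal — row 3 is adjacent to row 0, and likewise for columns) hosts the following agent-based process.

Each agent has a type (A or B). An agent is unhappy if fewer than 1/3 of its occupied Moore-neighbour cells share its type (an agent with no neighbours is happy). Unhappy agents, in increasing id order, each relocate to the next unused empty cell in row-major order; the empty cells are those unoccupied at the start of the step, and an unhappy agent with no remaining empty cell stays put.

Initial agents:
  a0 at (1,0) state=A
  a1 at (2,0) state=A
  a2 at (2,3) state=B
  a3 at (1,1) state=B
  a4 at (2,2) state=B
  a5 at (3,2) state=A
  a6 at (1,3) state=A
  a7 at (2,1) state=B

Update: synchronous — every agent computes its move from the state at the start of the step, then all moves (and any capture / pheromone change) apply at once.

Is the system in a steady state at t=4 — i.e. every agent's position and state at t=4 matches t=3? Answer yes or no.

yes

t=1: a0@(1,0):A a1@(2,0):A a2@(2,3):B a3@(1,1):B a4@(2,2):B a5@(0,0):A a6@(0,1):A a7@(2,1):B
t=2: (unchanged — steady state)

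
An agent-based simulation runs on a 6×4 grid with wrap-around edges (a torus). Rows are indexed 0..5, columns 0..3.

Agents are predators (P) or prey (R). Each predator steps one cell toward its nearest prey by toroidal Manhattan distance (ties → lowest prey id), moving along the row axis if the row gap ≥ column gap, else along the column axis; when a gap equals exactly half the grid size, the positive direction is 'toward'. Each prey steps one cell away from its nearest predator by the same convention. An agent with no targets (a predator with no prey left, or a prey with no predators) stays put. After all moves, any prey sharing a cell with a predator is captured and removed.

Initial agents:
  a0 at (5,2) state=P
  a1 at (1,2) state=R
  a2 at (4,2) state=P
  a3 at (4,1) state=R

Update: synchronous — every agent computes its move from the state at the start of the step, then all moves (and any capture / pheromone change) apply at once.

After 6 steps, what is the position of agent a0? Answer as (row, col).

t=1: a0@(0,2):P a1@(2,2):R a2@(4,1):P a3@(4,0):R
t=2: a0@(1,2):P a1@(3,2):R a2@(4,0):P a3@(4,3):R
t=3: a0@(2,2):P a1@(4,2):R a2@(4,3):P a3@(4,2):R
t=4: a0@(3,2):P a1@(4,1):R a2@(4,2):P a3@(4,1):R
t=5: a0@(4,2):P a1@(4,0):R a2@(4,1):P a3@(4,0):R
t=6: a0@(4,3):P a2@(4,0):P

(4, 3)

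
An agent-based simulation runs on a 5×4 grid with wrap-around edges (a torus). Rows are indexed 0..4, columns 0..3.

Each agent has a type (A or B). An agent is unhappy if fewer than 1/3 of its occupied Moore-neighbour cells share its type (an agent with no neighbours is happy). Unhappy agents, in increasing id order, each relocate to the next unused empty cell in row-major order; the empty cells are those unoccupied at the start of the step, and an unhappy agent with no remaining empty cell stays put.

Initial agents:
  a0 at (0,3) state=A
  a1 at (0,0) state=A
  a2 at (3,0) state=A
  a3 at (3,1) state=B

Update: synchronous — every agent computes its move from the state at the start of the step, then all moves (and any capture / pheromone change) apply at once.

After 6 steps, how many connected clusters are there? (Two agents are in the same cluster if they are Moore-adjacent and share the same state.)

t=1: a0@(0,3):A a1@(0,0):A a2@(0,1):A a3@(0,2):B
t=2: a0@(0,3):A a1@(0,0):A a2@(0,1):A a3@(1,0):B
t=3: a0@(0,3):A a1@(0,0):A a2@(0,1):A a3@(0,2):B
t=4: a0@(0,3):A a1@(0,0):A a2@(0,1):A a3@(1,0):B
t=5: a0@(0,3):A a1@(0,0):A a2@(0,1):A a3@(0,2):B
t=6: a0@(0,3):A a1@(0,0):A a2@(0,1):A a3@(1,0):B

2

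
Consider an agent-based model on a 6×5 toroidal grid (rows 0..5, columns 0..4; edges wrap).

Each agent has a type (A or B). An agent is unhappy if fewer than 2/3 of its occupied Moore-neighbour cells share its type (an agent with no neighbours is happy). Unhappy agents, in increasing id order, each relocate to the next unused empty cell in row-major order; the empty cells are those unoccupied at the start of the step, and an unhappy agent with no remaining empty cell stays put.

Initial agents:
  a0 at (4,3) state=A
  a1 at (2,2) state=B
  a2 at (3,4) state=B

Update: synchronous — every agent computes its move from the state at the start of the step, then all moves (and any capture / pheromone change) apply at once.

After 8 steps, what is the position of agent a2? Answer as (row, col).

t=1: a0@(0,0):A a1@(2,2):B a2@(0,1):B
t=2: a0@(0,2):A a1@(2,2):B a2@(0,3):B
t=3: a0@(0,0):A a1@(2,2):B a2@(0,1):B
t=4: a0@(0,2):A a1@(2,2):B a2@(0,3):B
t=5: a0@(0,0):A a1@(2,2):B a2@(0,1):B
t=6: a0@(0,2):A a1@(2,2):B a2@(0,3):B
t=7: a0@(0,0):A a1@(2,2):B a2@(0,1):B
t=8: a0@(0,2):A a1@(2,2):B a2@(0,3):B

(0, 3)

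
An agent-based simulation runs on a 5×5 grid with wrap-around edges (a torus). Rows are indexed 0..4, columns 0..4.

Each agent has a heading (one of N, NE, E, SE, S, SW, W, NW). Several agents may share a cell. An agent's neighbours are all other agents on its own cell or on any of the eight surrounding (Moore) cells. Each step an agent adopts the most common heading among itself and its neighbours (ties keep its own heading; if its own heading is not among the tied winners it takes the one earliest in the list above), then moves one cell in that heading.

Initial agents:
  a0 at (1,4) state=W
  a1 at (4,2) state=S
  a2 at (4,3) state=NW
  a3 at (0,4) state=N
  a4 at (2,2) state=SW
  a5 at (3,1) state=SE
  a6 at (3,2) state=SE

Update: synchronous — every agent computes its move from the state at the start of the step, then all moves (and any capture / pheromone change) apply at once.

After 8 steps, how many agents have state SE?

7

t=1: a0@(1,3):W a1@(0,3):SE a2@(3,2):NW a3@(4,4):N a4@(3,3):SE a5@(4,2):SE a6@(4,3):SE
t=2: a0@(1,2):W a1@(1,4):SE a2@(4,3):SE a3@(0,0):SE a4@(4,4):SE a5@(0,3):SE a6@(0,4):SE
t=3: a0@(1,1):W a1@(2,0):SE a2@(0,4):SE a3@(1,1):SE a4@(0,0):SE a5@(1,4):SE a6@(1,0):SE
t=4: a0@(2,2):SE a1@(3,1):SE a2@(1,0):SE a3@(2,2):SE a4@(1,1):SE a5@(2,0):SE a6@(2,1):SE
t=5: a0@(3,3):SE a1@(4,2):SE a2@(2,1):SE a3@(3,3):SE a4@(2,2):SE a5@(3,1):SE a6@(3,2):SE
t=6: a0@(4,4):SE a1@(0,3):SE a2@(3,2):SE a3@(4,4):SE a4@(3,3):SE a5@(4,2):SE a6@(4,3):SE
t=7: a0@(0,0):SE a1@(1,4):SE a2@(4,3):SE a3@(0,0):SE a4@(4,4):SE a5@(0,3):SE a6@(0,4):SE
t=8: a0@(1,1):SE a1@(2,0):SE a2@(0,4):SE a3@(1,1):SE a4@(0,0):SE a5@(1,4):SE a6@(1,0):SE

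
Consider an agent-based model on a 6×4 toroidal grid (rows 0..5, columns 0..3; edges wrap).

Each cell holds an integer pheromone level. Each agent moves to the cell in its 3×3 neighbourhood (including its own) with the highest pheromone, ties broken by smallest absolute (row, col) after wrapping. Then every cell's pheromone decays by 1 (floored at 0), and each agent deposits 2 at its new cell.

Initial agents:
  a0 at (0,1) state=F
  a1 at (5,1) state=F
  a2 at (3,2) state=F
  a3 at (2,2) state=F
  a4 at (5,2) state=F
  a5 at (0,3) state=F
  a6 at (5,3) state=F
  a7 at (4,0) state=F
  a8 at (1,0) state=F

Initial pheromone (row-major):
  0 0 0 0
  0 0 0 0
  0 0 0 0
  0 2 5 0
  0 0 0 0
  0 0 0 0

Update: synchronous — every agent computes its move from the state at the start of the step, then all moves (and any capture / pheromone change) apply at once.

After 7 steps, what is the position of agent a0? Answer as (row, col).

(0, 0)

t=1: a0@(0,0) a1@(0,0) a2@(3,2) a3@(3,2) a4@(0,1) a5@(0,0) a6@(0,0) a7@(3,1) a8@(0,0) | pheromone: 10 2 0 0 / 0 0 0 0 / 0 0 0 0 / 0 3 8 0 / 0 0 0 0 / 0 0 0 0
t=2: a0@(0,0) a1@(0,0) a2@(3,2) a3@(3,2) a4@(0,0) a5@(0,0) a6@(0,0) a7@(3,2) a8@(0,0) | pheromone: 21 1 0 0 / 0 0 0 0 / 0 0 0 0 / 0 2 13 0 / 0 0 0 0 / 0 0 0 0
t=3: a0@(0,0) a1@(0,0) a2@(3,2) a3@(3,2) a4@(0,0) a5@(0,0) a6@(0,0) a7@(3,2) a8@(0,0) | pheromone: 32 0 0 0 / 0 0 0 0 / 0 0 0 0 / 0 1 18 0 / 0 0 0 0 / 0 0 0 0
t=4: a0@(0,0) a1@(0,0) a2@(3,2) a3@(3,2) a4@(0,0) a5@(0,0) a6@(0,0) a7@(3,2) a8@(0,0) | pheromone: 43 0 0 0 / 0 0 0 0 / 0 0 0 0 / 0 0 23 0 / 0 0 0 0 / 0 0 0 0
t=5: a0@(0,0) a1@(0,0) a2@(3,2) a3@(3,2) a4@(0,0) a5@(0,0) a6@(0,0) a7@(3,2) a8@(0,0) | pheromone: 54 0 0 0 / 0 0 0 0 / 0 0 0 0 / 0 0 28 0 / 0 0 0 0 / 0 0 0 0
t=6: a0@(0,0) a1@(0,0) a2@(3,2) a3@(3,2) a4@(0,0) a5@(0,0) a6@(0,0) a7@(3,2) a8@(0,0) | pheromone: 65 0 0 0 / 0 0 0 0 / 0 0 0 0 / 0 0 33 0 / 0 0 0 0 / 0 0 0 0
t=7: a0@(0,0) a1@(0,0) a2@(3,2) a3@(3,2) a4@(0,0) a5@(0,0) a6@(0,0) a7@(3,2) a8@(0,0) | pheromone: 76 0 0 0 / 0 0 0 0 / 0 0 0 0 / 0 0 38 0 / 0 0 0 0 / 0 0 0 0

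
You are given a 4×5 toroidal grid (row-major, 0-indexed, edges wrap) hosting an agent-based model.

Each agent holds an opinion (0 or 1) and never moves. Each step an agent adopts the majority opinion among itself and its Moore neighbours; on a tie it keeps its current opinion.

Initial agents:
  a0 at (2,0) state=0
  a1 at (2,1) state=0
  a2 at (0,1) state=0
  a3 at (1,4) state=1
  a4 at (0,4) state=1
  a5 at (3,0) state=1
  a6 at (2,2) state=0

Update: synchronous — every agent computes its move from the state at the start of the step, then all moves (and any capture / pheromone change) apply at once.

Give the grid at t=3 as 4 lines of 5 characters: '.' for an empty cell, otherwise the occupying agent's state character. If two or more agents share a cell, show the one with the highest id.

t=1: a0@(2,0):0 a1@(2,1):0 a2@(0,1):0 a3@(1,4):1 a4@(0,4):1 a5@(3,0):0 a6@(2,2):0
t=2: (unchanged — steady state)

.0..1
....1
000..
0....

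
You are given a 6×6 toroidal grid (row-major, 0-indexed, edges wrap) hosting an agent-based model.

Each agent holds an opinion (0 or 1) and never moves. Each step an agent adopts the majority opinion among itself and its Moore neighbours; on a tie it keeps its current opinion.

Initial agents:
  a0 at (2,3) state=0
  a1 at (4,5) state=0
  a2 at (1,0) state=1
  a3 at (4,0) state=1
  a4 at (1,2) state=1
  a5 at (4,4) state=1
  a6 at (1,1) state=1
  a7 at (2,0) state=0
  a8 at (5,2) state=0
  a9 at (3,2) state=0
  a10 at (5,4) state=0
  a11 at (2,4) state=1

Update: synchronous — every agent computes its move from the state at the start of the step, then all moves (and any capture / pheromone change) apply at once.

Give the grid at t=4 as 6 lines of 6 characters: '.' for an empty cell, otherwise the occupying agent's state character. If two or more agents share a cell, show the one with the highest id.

t=1: a0@(2,3):0 a1@(4,5):0 a2@(1,0):1 a3@(4,0):1 a4@(1,2):1 a5@(4,4):0 a6@(1,1):1 a7@(2,0):1 a8@(5,2):0 a9@(3,2):0 a10@(5,4):0 a11@(2,4):1
t=2: (unchanged — steady state)

......
111...
1..01.
..0...
1...00
..0.0.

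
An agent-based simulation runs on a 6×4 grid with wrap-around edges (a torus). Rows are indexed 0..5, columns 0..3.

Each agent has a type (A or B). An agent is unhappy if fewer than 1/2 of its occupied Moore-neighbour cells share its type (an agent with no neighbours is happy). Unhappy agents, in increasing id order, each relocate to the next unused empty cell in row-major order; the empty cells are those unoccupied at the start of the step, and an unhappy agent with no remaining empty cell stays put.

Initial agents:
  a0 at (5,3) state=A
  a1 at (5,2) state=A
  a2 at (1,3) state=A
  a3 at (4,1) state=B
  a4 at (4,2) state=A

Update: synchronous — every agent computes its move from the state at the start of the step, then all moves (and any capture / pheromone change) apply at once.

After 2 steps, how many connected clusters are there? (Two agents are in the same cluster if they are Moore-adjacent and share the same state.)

t=1: a0@(5,3):A a1@(5,2):A a2@(1,3):A a3@(0,0):B a4@(4,2):A
t=2: a0@(5,3):A a1@(5,2):A a2@(0,1):A a3@(0,2):B a4@(4,2):A

2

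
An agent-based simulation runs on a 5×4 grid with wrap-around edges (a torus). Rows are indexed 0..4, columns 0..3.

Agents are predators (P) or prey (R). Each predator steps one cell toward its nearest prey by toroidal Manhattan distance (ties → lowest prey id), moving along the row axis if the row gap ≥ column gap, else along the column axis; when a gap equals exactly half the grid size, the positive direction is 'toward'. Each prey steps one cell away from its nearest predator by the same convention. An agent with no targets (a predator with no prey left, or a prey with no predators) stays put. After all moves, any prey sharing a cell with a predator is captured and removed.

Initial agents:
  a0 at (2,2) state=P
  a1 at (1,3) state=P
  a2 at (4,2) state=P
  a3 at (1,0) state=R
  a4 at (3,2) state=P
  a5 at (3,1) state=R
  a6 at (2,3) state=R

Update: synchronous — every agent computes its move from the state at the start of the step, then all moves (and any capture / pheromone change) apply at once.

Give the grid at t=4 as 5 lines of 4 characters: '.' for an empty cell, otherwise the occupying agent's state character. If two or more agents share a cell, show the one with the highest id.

....
P..P
..PR
....
....

t=1: a0@(2,3):P a1@(1,0):P a2@(3,2):P a3@(1,1):R a4@(3,1):P a5@(3,0):R a6@(2,0):R
t=2: a0@(2,0):P a1@(1,1):P a2@(3,3):P a3@(1,2):R a4@(3,0):P a6@(2,1):R
t=3: a0@(2,1):P a1@(1,2):P a2@(2,3):P a3@(1,3):R a4@(2,0):P a6@(2,2):R
t=4: a0@(2,2):P a1@(1,3):P a2@(1,3):P a4@(1,0):P a6@(2,3):R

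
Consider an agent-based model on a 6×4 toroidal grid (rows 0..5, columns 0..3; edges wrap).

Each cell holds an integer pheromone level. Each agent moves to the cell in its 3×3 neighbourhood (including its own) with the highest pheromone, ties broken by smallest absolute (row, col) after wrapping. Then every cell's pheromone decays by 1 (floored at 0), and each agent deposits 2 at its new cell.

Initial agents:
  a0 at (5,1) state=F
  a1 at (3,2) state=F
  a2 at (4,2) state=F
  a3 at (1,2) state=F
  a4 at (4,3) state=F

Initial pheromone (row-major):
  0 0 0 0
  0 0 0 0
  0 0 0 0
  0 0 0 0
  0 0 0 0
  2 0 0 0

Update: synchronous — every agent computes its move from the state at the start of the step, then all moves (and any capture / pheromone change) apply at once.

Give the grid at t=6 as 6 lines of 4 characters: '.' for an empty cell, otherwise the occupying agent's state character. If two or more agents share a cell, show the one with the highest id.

....
....
.F..
....
....
F...

t=1: a0@(5,0) a1@(2,1) a2@(3,1) a3@(0,1) a4@(5,0) | pheromone: 0 2 0 0 / 0 0 0 0 / 0 2 0 0 / 0 2 0 0 / 0 0 0 0 / 5 0 0 0
t=2: a0@(5,0) a1@(2,1) a2@(2,1) a3@(5,0) a4@(5,0) | pheromone: 0 1 0 0 / 0 0 0 0 / 0 5 0 0 / 0 1 0 0 / 0 0 0 0 / 10 0 0 0
t=3: a0@(5,0) a1@(2,1) a2@(2,1) a3@(5,0) a4@(5,0) | pheromone: 0 0 0 0 / 0 0 0 0 / 0 8 0 0 / 0 0 0 0 / 0 0 0 0 / 15 0 0 0
t=4: a0@(5,0) a1@(2,1) a2@(2,1) a3@(5,0) a4@(5,0) | pheromone: 0 0 0 0 / 0 0 0 0 / 0 11 0 0 / 0 0 0 0 / 0 0 0 0 / 20 0 0 0
t=5: a0@(5,0) a1@(2,1) a2@(2,1) a3@(5,0) a4@(5,0) | pheromone: 0 0 0 0 / 0 0 0 0 / 0 14 0 0 / 0 0 0 0 / 0 0 0 0 / 25 0 0 0
t=6: a0@(5,0) a1@(2,1) a2@(2,1) a3@(5,0) a4@(5,0) | pheromone: 0 0 0 0 / 0 0 0 0 / 0 17 0 0 / 0 0 0 0 / 0 0 0 0 / 30 0 0 0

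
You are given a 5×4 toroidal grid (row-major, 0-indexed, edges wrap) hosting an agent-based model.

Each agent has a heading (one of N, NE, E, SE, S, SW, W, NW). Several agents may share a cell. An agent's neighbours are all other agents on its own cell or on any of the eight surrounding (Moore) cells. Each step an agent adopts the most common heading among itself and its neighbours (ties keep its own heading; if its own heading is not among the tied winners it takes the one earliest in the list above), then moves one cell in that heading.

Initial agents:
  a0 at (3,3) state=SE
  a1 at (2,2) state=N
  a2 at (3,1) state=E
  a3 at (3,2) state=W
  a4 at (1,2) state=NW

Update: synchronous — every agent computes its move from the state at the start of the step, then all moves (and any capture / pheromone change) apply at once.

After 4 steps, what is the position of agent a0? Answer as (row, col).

t=1: a0@(4,0):SE a1@(1,2):N a2@(3,2):E a3@(3,1):W a4@(0,1):NW
t=2: a0@(0,1):SE a1@(0,2):N a2@(3,3):E a3@(3,0):W a4@(4,0):NW
t=3: a0@(1,2):SE a1@(4,2):N a2@(3,0):E a3@(3,3):W a4@(3,3):NW
t=4: a0@(2,3):SE a1@(3,2):N a2@(3,1):E a3@(3,2):W a4@(2,2):NW

(2, 3)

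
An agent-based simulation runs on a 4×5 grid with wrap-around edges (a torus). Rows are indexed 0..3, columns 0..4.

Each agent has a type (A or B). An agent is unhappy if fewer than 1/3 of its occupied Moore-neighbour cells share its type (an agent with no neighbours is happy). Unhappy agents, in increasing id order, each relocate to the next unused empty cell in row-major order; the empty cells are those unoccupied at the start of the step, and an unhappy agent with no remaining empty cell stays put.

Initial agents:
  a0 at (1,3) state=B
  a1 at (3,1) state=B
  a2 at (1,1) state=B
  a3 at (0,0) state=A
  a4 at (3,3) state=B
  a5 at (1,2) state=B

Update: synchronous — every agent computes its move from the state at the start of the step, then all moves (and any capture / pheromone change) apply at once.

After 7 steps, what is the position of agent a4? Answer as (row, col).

t=1: a0@(1,3):B a1@(0,1):B a2@(1,1):B a3@(0,2):A a4@(3,3):B a5@(1,2):B
t=2: a0@(1,3):B a1@(0,1):B a2@(1,1):B a3@(0,0):A a4@(0,3):B a5@(1,2):B
t=3: a0@(1,3):B a1@(0,1):B a2@(1,1):B a3@(0,2):A a4@(0,3):B a5@(1,2):B
t=4: a0@(1,3):B a1@(0,1):B a2@(1,1):B a3@(0,0):A a4@(0,3):B a5@(1,2):B
t=5: a0@(1,3):B a1@(0,1):B a2@(1,1):B a3@(0,2):A a4@(0,3):B a5@(1,2):B
t=6: a0@(1,3):B a1@(0,1):B a2@(1,1):B a3@(0,0):A a4@(0,3):B a5@(1,2):B
t=7: a0@(1,3):B a1@(0,1):B a2@(1,1):B a3@(0,2):A a4@(0,3):B a5@(1,2):B

(0, 3)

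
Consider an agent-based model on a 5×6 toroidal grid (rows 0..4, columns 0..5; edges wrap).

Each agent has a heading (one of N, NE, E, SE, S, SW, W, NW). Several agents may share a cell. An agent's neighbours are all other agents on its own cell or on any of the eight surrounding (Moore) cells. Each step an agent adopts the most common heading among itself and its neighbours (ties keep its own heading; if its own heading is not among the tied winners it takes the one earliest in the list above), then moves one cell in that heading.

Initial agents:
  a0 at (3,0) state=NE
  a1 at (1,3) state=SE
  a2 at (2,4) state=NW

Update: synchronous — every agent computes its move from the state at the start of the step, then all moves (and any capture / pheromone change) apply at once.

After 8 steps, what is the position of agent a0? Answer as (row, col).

(0, 2)

t=1: a0@(2,1):NE a1@(2,4):SE a2@(1,3):NW
t=2: a0@(1,2):NE a1@(3,5):SE a2@(0,2):NW
t=3: a0@(0,3):NE a1@(4,0):SE a2@(4,1):NW
t=4: a0@(4,4):NE a1@(0,1):SE a2@(3,0):NW
t=5: a0@(3,5):NE a1@(1,2):SE a2@(2,5):NW
t=6: a0@(2,0):NE a1@(2,3):SE a2@(1,4):NW
t=7: a0@(1,1):NE a1@(3,4):SE a2@(0,3):NW
t=8: a0@(0,2):NE a1@(4,5):SE a2@(4,2):NW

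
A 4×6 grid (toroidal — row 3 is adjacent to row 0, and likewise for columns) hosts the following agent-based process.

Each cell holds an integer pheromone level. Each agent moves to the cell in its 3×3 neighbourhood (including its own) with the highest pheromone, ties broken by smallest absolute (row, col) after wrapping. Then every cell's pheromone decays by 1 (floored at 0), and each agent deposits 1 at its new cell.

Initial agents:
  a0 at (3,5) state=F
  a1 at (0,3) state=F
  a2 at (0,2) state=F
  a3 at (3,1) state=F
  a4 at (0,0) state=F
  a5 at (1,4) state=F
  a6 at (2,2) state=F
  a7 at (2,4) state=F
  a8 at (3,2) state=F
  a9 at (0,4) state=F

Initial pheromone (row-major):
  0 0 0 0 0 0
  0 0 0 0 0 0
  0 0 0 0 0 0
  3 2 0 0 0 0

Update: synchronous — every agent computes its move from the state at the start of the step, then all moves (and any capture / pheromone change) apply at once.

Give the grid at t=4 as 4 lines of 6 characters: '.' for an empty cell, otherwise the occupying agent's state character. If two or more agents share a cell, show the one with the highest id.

...F..
......
......
F.....

t=1: a0@(3,0) a1@(0,2) a2@(3,1) a3@(3,0) a4@(3,0) a5@(0,3) a6@(3,1) a7@(1,3) a8@(3,1) a9@(0,3) | pheromone: 0 0 1 2 0 0 / 0 0 0 1 0 0 / 0 0 0 0 0 0 / 5 4 0 0 0 0
t=2: a0@(3,0) a1@(3,1) a2@(3,0) a3@(3,0) a4@(3,0) a5@(0,3) a6@(3,0) a7@(0,3) a8@(3,0) a9@(0,3) | pheromone: 0 0 0 4 0 0 / 0 0 0 0 0 0 / 0 0 0 0 0 0 / 10 4 0 0 0 0
t=3: a0@(3,0) a1@(3,0) a2@(3,0) a3@(3,0) a4@(3,0) a5@(0,3) a6@(3,0) a7@(0,3) a8@(3,0) a9@(0,3) | pheromone: 0 0 0 6 0 0 / 0 0 0 0 0 0 / 0 0 0 0 0 0 / 16 3 0 0 0 0
t=4: a0@(3,0) a1@(3,0) a2@(3,0) a3@(3,0) a4@(3,0) a5@(0,3) a6@(3,0) a7@(0,3) a8@(3,0) a9@(0,3) | pheromone: 0 0 0 8 0 0 / 0 0 0 0 0 0 / 0 0 0 0 0 0 / 22 2 0 0 0 0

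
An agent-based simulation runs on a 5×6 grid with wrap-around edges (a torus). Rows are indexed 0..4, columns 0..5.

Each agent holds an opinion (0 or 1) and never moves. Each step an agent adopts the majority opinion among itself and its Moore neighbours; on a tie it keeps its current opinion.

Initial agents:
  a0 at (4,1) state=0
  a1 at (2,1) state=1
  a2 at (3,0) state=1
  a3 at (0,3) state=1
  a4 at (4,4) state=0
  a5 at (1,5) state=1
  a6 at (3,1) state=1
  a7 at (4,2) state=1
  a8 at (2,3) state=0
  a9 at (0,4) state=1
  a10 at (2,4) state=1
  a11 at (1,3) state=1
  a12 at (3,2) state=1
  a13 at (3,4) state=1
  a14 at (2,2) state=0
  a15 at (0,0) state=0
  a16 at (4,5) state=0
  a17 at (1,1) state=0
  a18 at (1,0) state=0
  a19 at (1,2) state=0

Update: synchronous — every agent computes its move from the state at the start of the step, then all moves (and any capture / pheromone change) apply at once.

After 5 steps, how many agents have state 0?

t=1: a0@(4,1):1 a1@(2,1):1 a2@(3,0):1 a3@(0,3):1 a4@(4,4):1 a5@(1,5):1 a6@(3,1):1 a7@(4,2):1 a8@(2,3):1 a9@(0,4):1 a10@(2,4):1 a11@(1,3):1 a12@(3,2):1 a13@(3,4):0 a14@(2,2):0 a15@(0,0):0 a16@(4,5):0 a17@(1,1):0 a18@(1,0):0 a19@(1,2):0
t=2: a0@(4,1):1 a1@(2,1):1 a2@(3,0):1 a3@(0,3):1 a4@(4,4):1 a5@(1,5):1 a6@(3,1):1 a7@(4,2):1 a8@(2,3):1 a9@(0,4):1 a10@(2,4):1 a11@(1,3):1 a12@(3,2):1 a13@(3,4):1 a14@(2,2):1 a15@(0,0):0 a16@(4,5):0 a17@(1,1):0 a18@(1,0):0 a19@(1,2):1
t=3: a0@(4,1):1 a1@(2,1):1 a2@(3,0):1 a3@(0,3):1 a4@(4,4):1 a5@(1,5):1 a6@(3,1):1 a7@(4,2):1 a8@(2,3):1 a9@(0,4):1 a10@(2,4):1 a11@(1,3):1 a12@(3,2):1 a13@(3,4):1 a14@(2,2):1 a15@(0,0):0 a16@(4,5):1 a17@(1,1):0 a18@(1,0):0 a19@(1,2):1
t=4: (unchanged — steady state)

3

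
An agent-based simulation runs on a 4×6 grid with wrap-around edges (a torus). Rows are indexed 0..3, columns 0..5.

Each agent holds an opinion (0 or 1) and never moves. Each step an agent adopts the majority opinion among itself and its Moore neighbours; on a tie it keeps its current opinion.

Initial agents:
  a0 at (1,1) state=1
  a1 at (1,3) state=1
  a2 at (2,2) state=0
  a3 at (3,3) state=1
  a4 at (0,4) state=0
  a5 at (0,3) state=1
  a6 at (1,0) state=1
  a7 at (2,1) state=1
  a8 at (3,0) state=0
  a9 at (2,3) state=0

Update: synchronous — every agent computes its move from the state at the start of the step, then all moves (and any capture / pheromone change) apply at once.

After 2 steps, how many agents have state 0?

t=1: a0@(1,1):1 a1@(1,3):0 a2@(2,2):1 a3@(3,3):0 a4@(0,4):1 a5@(0,3):1 a6@(1,0):1 a7@(2,1):1 a8@(3,0):0 a9@(2,3):0
t=2: a0@(1,1):1 a1@(1,3):1 a2@(2,2):1 a3@(3,3):1 a4@(0,4):1 a5@(0,3):1 a6@(1,0):1 a7@(2,1):1 a8@(3,0):0 a9@(2,3):0

2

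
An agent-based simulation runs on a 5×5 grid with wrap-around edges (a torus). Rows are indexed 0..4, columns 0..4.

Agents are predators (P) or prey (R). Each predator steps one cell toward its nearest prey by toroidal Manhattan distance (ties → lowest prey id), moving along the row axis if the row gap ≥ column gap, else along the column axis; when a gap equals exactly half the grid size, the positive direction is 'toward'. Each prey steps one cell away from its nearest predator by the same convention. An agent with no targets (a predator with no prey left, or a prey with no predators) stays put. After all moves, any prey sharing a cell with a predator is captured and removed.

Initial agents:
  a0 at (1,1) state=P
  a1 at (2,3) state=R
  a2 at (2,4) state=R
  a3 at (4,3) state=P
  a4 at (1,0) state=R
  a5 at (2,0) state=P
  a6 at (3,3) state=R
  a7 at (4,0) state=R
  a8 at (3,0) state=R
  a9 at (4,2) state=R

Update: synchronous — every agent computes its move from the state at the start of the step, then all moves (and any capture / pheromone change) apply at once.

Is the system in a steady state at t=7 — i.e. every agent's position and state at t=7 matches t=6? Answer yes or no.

no

t=1: a0@(1,0):P a1@(1,3):R a2@(2,3):R a3@(3,3):P a4@(1,4):R a5@(2,4):P a6@(2,3):R a7@(4,1):R a8@(4,0):R a9@(4,1):R
t=2: a0@(1,4):P a1@(1,2):R a2@(1,3):R a3@(2,3):P a4@(1,3):R a5@(2,3):P a6@(1,3):R a7@(3,1):R a8@(3,0):R a9@(3,1):R
t=3: a0@(1,3):P a1@(1,1):R a2@(1,2):R a3@(1,3):P a4@(1,2):R a5@(1,3):P a6@(1,2):R a7@(3,0):R a8@(4,0):R a9@(3,0):R
t=4: a0@(1,2):P a1@(1,0):R a2@(1,1):R a3@(1,2):P a4@(1,1):R a5@(1,2):P a6@(1,1):R a7@(4,0):R a8@(3,0):R a9@(4,0):R
t=5: a0@(1,1):P a1@(1,4):R a2@(1,0):R a3@(1,1):P a4@(1,0):R a5@(1,1):P a6@(1,0):R a7@(3,0):R a8@(4,0):R a9@(3,0):R
t=6: a0@(1,0):P a1@(1,3):R a2@(1,4):R a3@(1,0):P a4@(1,4):R a5@(1,0):P a6@(1,4):R a7@(4,0):R a8@(3,0):R a9@(4,0):R
t=7: a0@(1,4):P a1@(1,2):R a2@(1,3):R a3@(1,4):P a4@(1,3):R a5@(1,4):P a6@(1,3):R a7@(3,0):R a8@(4,0):R a9@(3,0):R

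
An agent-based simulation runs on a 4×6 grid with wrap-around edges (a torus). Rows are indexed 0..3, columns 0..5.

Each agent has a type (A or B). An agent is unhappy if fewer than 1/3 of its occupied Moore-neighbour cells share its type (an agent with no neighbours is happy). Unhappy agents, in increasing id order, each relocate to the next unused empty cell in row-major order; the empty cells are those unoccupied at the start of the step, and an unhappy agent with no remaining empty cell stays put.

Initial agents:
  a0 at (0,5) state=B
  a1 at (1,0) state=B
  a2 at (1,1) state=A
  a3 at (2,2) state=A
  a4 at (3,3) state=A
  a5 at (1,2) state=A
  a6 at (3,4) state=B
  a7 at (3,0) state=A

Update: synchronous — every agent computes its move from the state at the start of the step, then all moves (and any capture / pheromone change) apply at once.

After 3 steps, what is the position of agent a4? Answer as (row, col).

(3, 3)

t=1: a0@(0,5):B a1@(1,0):B a2@(1,1):A a3@(2,2):A a4@(3,3):A a5@(1,2):A a6@(3,4):B a7@(0,0):A
t=2: (unchanged — steady state)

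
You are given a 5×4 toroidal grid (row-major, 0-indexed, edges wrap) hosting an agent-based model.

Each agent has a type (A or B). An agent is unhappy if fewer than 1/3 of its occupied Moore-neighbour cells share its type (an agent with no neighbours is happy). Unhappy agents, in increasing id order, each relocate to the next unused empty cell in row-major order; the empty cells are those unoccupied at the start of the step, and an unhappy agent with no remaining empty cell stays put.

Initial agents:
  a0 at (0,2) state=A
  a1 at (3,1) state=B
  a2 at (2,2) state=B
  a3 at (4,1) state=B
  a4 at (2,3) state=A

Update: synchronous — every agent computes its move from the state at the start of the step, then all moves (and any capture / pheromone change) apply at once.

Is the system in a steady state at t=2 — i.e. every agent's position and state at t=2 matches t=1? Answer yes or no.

yes

t=1: a0@(0,0):A a1@(3,1):B a2@(2,2):B a3@(4,1):B a4@(0,1):A
t=2: (unchanged — steady state)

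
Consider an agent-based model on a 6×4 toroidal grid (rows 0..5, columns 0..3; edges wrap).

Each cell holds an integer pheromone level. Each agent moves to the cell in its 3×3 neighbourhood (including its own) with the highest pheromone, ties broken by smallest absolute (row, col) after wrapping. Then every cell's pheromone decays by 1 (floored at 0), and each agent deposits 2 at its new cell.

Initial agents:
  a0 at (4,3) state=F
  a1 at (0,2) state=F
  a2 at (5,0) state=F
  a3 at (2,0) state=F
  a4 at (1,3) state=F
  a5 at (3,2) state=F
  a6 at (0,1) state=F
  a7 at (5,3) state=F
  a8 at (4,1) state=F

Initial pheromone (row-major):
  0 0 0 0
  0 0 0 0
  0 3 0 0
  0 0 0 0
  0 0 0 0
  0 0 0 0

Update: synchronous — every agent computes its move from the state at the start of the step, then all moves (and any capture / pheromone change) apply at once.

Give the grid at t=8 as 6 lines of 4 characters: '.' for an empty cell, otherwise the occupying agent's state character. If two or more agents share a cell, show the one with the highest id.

t=1: a0@(3,0) a1@(0,1) a2@(0,0) a3@(2,1) a4@(0,0) a5@(2,1) a6@(0,0) a7@(0,0) a8@(3,0) | pheromone: 8 2 0 0 / 0 0 0 0 / 0 6 0 0 / 4 0 0 0 / 0 0 0 0 / 0 0 0 0
t=2: a0@(2,1) a1@(0,0) a2@(0,0) a3@(2,1) a4@(0,0) a5@(2,1) a6@(0,0) a7@(0,0) a8@(2,1) | pheromone: 17 1 0 0 / 0 0 0 0 / 0 13 0 0 / 3 0 0 0 / 0 0 0 0 / 0 0 0 0
t=3: a0@(2,1) a1@(0,0) a2@(0,0) a3@(2,1) a4@(0,0) a5@(2,1) a6@(0,0) a7@(0,0) a8@(2,1) | pheromone: 26 0 0 0 / 0 0 0 0 / 0 20 0 0 / 2 0 0 0 / 0 0 0 0 / 0 0 0 0
t=4: a0@(2,1) a1@(0,0) a2@(0,0) a3@(2,1) a4@(0,0) a5@(2,1) a6@(0,0) a7@(0,0) a8@(2,1) | pheromone: 35 0 0 0 / 0 0 0 0 / 0 27 0 0 / 1 0 0 0 / 0 0 0 0 / 0 0 0 0
t=5: a0@(2,1) a1@(0,0) a2@(0,0) a3@(2,1) a4@(0,0) a5@(2,1) a6@(0,0) a7@(0,0) a8@(2,1) | pheromone: 44 0 0 0 / 0 0 0 0 / 0 34 0 0 / 0 0 0 0 / 0 0 0 0 / 0 0 0 0
t=6: a0@(2,1) a1@(0,0) a2@(0,0) a3@(2,1) a4@(0,0) a5@(2,1) a6@(0,0) a7@(0,0) a8@(2,1) | pheromone: 53 0 0 0 / 0 0 0 0 / 0 41 0 0 / 0 0 0 0 / 0 0 0 0 / 0 0 0 0
t=7: a0@(2,1) a1@(0,0) a2@(0,0) a3@(2,1) a4@(0,0) a5@(2,1) a6@(0,0) a7@(0,0) a8@(2,1) | pheromone: 62 0 0 0 / 0 0 0 0 / 0 48 0 0 / 0 0 0 0 / 0 0 0 0 / 0 0 0 0
t=8: a0@(2,1) a1@(0,0) a2@(0,0) a3@(2,1) a4@(0,0) a5@(2,1) a6@(0,0) a7@(0,0) a8@(2,1) | pheromone: 71 0 0 0 / 0 0 0 0 / 0 55 0 0 / 0 0 0 0 / 0 0 0 0 / 0 0 0 0

F...
....
.F..
....
....
....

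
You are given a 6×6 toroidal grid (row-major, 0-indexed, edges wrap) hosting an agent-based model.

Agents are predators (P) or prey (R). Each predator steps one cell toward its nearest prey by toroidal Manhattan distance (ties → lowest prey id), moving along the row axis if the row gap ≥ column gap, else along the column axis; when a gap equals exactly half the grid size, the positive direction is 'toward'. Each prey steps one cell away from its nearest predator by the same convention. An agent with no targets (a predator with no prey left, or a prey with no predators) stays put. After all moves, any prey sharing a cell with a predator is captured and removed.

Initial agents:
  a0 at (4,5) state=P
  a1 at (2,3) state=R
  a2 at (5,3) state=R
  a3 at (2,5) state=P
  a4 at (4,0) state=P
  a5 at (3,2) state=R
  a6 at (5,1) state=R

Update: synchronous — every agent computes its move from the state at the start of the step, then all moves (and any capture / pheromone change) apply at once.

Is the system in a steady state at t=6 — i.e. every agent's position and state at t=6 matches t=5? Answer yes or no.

no

t=1: a0@(4,4):P a1@(2,2):R a2@(5,2):R a3@(2,4):P a4@(5,0):P a5@(3,3):R a6@(0,1):R
t=2: a0@(3,4):P a1@(2,1):R a2@(5,3):R a3@(2,3):P a4@(5,1):P a6@(1,1):R
t=3: a0@(4,4):P a1@(2,0):R a2@(5,4):R a3@(2,2):P a4@(5,2):P a6@(2,1):R
t=4: a0@(5,4):P a1@(2,5):R a2@(0,4):R a3@(2,1):P a4@(5,3):P a6@(2,0):R
t=5: a0@(0,4):P a1@(2,4):R a2@(1,4):R a3@(2,0):P a4@(0,3):P a6@(2,5):R
t=6: a0@(1,4):P a1@(3,4):R a2@(2,4):R a3@(2,5):P a4@(1,3):P a6@(2,4):R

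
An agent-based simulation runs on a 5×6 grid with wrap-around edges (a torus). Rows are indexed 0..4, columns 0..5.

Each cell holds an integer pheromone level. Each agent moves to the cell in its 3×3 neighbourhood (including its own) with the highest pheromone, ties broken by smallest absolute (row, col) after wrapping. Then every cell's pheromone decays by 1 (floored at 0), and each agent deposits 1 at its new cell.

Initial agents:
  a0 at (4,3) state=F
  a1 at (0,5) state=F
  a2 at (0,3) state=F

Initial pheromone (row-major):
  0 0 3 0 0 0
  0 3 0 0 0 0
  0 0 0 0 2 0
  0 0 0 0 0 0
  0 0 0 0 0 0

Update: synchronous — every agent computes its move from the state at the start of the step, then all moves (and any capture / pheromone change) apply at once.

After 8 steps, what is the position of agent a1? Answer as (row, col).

t=1: a0@(0,2) a1@(0,0) a2@(0,2) | pheromone: 1 0 4 0 0 0 / 0 2 0 0 0 0 / 0 0 0 0 1 0 / 0 0 0 0 0 0 / 0 0 0 0 0 0
t=2: a0@(0,2) a1@(1,1) a2@(0,2) | pheromone: 0 0 5 0 0 0 / 0 2 0 0 0 0 / 0 0 0 0 0 0 / 0 0 0 0 0 0 / 0 0 0 0 0 0
t=3: a0@(0,2) a1@(0,2) a2@(0,2) | pheromone: 0 0 7 0 0 0 / 0 1 0 0 0 0 / 0 0 0 0 0 0 / 0 0 0 0 0 0 / 0 0 0 0 0 0
t=4: a0@(0,2) a1@(0,2) a2@(0,2) | pheromone: 0 0 9 0 0 0 / 0 0 0 0 0 0 / 0 0 0 0 0 0 / 0 0 0 0 0 0 / 0 0 0 0 0 0
t=5: a0@(0,2) a1@(0,2) a2@(0,2) | pheromone: 0 0 11 0 0 0 / 0 0 0 0 0 0 / 0 0 0 0 0 0 / 0 0 0 0 0 0 / 0 0 0 0 0 0
t=6: a0@(0,2) a1@(0,2) a2@(0,2) | pheromone: 0 0 13 0 0 0 / 0 0 0 0 0 0 / 0 0 0 0 0 0 / 0 0 0 0 0 0 / 0 0 0 0 0 0
t=7: a0@(0,2) a1@(0,2) a2@(0,2) | pheromone: 0 0 15 0 0 0 / 0 0 0 0 0 0 / 0 0 0 0 0 0 / 0 0 0 0 0 0 / 0 0 0 0 0 0
t=8: a0@(0,2) a1@(0,2) a2@(0,2) | pheromone: 0 0 17 0 0 0 / 0 0 0 0 0 0 / 0 0 0 0 0 0 / 0 0 0 0 0 0 / 0 0 0 0 0 0

(0, 2)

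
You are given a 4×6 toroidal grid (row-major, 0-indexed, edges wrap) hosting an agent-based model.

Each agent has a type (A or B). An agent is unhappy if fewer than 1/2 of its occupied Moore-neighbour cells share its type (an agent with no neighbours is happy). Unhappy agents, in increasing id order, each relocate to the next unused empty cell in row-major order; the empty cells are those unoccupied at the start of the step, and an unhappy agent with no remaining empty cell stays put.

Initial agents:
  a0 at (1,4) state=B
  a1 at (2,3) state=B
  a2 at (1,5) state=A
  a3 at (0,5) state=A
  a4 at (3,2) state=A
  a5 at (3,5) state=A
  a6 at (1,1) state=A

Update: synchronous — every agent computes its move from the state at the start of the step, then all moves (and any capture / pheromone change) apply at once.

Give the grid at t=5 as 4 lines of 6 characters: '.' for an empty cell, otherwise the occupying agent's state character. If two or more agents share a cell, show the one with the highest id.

BA...A
.A...A
...B..
.....A

t=1: a0@(0,0):B a1@(2,3):B a2@(1,5):A a3@(0,5):A a4@(0,1):A a5@(3,5):A a6@(1,1):A
t=2: a0@(0,2):B a1@(2,3):B a2@(1,5):A a3@(0,5):A a4@(0,1):A a5@(3,5):A a6@(1,1):A
t=3: a0@(0,0):B a1@(2,3):B a2@(1,5):A a3@(0,5):A a4@(0,1):A a5@(3,5):A a6@(1,1):A
t=4: a0@(0,2):B a1@(2,3):B a2@(1,5):A a3@(0,5):A a4@(0,1):A a5@(3,5):A a6@(1,1):A
t=5: a0@(0,0):B a1@(2,3):B a2@(1,5):A a3@(0,5):A a4@(0,1):A a5@(3,5):A a6@(1,1):A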